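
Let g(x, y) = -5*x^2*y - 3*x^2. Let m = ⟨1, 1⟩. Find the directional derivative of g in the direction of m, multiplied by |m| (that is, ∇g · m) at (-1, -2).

-19

∂g/∂x = -10*x*y - 6*x
∂g/∂y = -5*x^2
∇g at (-1, -2) = (-14, -5)
∇g · m = (-14)(1) + (-5)(1) = -19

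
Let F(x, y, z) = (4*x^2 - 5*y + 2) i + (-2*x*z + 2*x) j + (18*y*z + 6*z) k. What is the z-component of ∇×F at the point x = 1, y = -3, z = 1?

(∇×F)_3 = ∂F₂/∂x − ∂F₁/∂y
= -2*z + 2 − (-5)
= -2*z + 7
At (1, -3, 1): 5.

5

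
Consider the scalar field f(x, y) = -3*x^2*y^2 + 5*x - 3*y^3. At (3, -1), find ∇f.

∂f/∂x = -6*x*y^2 + 5
∂f/∂y = -6*x^2*y - 9*y^2
∇f = (-6*x*y^2 + 5, -6*x^2*y - 9*y^2)
At (3, -1): (-13, 45).

(-13, 45)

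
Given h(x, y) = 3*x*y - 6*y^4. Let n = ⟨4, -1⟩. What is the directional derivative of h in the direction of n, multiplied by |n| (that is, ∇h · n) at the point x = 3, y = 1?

∂h/∂x = 3*y
∂h/∂y = 3*x - 24*y^3
∇h at (3, 1) = (3, -15)
∇h · n = (3)(4) + (-15)(-1) = 27

27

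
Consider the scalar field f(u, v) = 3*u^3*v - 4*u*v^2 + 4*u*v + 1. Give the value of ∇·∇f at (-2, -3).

124

∂²f/∂u² = 18*u*v
∂²f/∂v² = -8*u
∇²f = 18*u*v - 8*u
At (-2, -3): 124.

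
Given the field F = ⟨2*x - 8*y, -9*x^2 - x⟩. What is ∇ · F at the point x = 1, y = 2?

2

∂F₁/∂x = 2
∂F₂/∂y = 0
∇·F = 2
At (1, 2): 2.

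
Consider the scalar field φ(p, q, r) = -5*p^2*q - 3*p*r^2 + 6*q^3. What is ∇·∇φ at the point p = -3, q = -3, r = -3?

-60

∂²φ/∂p² = -10*q
∂²φ/∂q² = 36*q
∂²φ/∂r² = -6*p
∇²φ = -6*p + 26*q
At (-3, -3, -3): -60.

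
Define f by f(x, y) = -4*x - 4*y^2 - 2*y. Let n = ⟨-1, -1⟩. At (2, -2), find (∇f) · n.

∂f/∂x = -4
∂f/∂y = -8*y - 2
∇f at (2, -2) = (-4, 14)
∇f · n = (-4)(-1) + (14)(-1) = -10

-10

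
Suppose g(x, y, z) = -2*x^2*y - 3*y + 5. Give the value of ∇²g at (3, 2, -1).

∂²g/∂x² = -4*y
∂²g/∂y² = 0
∂²g/∂z² = 0
∇²g = -4*y
At (3, 2, -1): -8.

-8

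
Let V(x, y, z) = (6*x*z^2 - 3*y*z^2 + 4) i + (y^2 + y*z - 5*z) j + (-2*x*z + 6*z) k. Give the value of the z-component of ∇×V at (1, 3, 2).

(∇×V)_3 = ∂V₂/∂x − ∂V₁/∂y
= 0 − (-3*z^2)
= 3*z^2
At (1, 3, 2): 12.

12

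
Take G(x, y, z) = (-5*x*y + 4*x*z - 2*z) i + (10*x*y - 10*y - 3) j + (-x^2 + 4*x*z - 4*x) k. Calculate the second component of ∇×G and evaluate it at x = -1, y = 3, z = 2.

-12

(∇×G)_2 = ∂G₁/∂z − ∂G₃/∂x
= 4*x - 2 − (-2*x + 4*z - 4)
= 6*x - 4*z + 2
At (-1, 3, 2): -12.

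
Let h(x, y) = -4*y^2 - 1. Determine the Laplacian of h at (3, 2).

-8

∂²h/∂x² = 0
∂²h/∂y² = -8
∇²h = -8
At (3, 2): -8.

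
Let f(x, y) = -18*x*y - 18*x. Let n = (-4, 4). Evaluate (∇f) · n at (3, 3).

∂f/∂x = -18*y - 18
∂f/∂y = -18*x
∇f at (3, 3) = (-72, -54)
∇f · n = (-72)(-4) + (-54)(4) = 72

72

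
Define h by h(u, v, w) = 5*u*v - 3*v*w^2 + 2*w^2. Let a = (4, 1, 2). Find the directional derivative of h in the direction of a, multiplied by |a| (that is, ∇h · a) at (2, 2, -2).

∂h/∂u = 5*v
∂h/∂v = 5*u - 3*w^2
∂h/∂w = -6*v*w + 4*w
∇h at (2, 2, -2) = (10, -2, 16)
∇h · a = (10)(4) + (-2)(1) + (16)(2) = 70

70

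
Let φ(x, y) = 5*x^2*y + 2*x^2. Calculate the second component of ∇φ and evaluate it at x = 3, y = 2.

(∇φ)_2 = ∂φ/∂y = 5*x^2
At (3, 2): 45.

45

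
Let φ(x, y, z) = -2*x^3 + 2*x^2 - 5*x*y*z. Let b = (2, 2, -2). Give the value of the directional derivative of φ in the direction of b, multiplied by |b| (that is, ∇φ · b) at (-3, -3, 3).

138

∂φ/∂x = -6*x^2 + 4*x - 5*y*z
∂φ/∂y = -5*x*z
∂φ/∂z = -5*x*y
∇φ at (-3, -3, 3) = (-21, 45, -45)
∇φ · b = (-21)(2) + (45)(2) + (-45)(-2) = 138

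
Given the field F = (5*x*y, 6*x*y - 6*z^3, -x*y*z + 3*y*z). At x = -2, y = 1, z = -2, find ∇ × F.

(∇×F)₁ = ∂F₃/∂y − ∂F₂/∂z = -x*z + 18*z^2 + 3*z
(∇×F)₂ = ∂F₁/∂z − ∂F₃/∂x = y*z
(∇×F)₃ = ∂F₂/∂x − ∂F₁/∂y = -5*x + 6*y
∇×F = (-x*z + 18*z^2 + 3*z, y*z, -5*x + 6*y)
At (-2, 1, -2): (62, -2, 16).

(62, -2, 16)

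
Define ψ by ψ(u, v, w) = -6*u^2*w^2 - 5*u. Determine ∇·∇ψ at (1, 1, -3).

-120

∂²ψ/∂u² = -12*w^2
∂²ψ/∂v² = 0
∂²ψ/∂w² = -12*u^2
∇²ψ = -12*u^2 - 12*w^2
At (1, 1, -3): -120.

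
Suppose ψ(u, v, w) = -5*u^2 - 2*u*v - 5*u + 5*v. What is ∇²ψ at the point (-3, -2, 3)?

∂²ψ/∂u² = -10
∂²ψ/∂v² = 0
∂²ψ/∂w² = 0
∇²ψ = -10
At (-3, -2, 3): -10.

-10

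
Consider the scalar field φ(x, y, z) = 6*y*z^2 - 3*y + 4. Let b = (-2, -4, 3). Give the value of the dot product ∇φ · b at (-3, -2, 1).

-84

∂φ/∂x = 0
∂φ/∂y = 6*z^2 - 3
∂φ/∂z = 12*y*z
∇φ at (-3, -2, 1) = (0, 3, -24)
∇φ · b = (0)(-2) + (3)(-4) + (-24)(3) = -84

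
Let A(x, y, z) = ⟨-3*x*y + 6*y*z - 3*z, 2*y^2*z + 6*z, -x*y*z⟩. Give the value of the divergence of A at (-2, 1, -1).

∂A₁/∂x = -3*y
∂A₂/∂y = 4*y*z
∂A₃/∂z = -x*y
∇·A = -x*y + 4*y*z - 3*y
At (-2, 1, -1): -5.

-5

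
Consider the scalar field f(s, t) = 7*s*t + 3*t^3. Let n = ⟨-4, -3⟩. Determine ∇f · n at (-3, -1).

64

∂f/∂s = 7*t
∂f/∂t = 7*s + 9*t^2
∇f at (-3, -1) = (-7, -12)
∇f · n = (-7)(-4) + (-12)(-3) = 64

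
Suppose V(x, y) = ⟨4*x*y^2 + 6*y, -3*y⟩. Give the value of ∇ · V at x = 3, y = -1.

∂V₁/∂x = 4*y^2
∂V₂/∂y = -3
∇·V = 4*y^2 - 3
At (3, -1): 1.

1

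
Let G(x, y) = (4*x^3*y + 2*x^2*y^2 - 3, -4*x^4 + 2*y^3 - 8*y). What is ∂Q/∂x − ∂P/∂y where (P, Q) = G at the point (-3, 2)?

∂G₂/∂x = -16*x^3
∂G₁/∂y = 4*x^3 + 4*x^2*y
Scalar curl = -20*x^3 - 4*x^2*y
At (-3, 2): 468.

468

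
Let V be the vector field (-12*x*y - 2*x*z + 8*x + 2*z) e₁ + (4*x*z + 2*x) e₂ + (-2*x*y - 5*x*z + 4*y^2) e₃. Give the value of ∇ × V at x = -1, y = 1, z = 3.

(∇×V)₁ = ∂V₃/∂y − ∂V₂/∂z = -6*x + 8*y
(∇×V)₂ = ∂V₁/∂z − ∂V₃/∂x = -2*x + 2*y + 5*z + 2
(∇×V)₃ = ∂V₂/∂x − ∂V₁/∂y = 12*x + 4*z + 2
∇×V = (-6*x + 8*y, -2*x + 2*y + 5*z + 2, 12*x + 4*z + 2)
At (-1, 1, 3): (14, 21, 2).

(14, 21, 2)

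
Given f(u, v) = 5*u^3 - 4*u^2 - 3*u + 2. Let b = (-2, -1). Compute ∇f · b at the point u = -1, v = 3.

-40

∂f/∂u = 15*u^2 - 8*u - 3
∂f/∂v = 0
∇f at (-1, 3) = (20, 0)
∇f · b = (20)(-2) + (0)(-1) = -40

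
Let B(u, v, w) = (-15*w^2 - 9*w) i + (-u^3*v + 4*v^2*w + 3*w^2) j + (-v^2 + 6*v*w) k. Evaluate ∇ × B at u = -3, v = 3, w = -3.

(∇×B)₁ = ∂B₃/∂v − ∂B₂/∂w = -4*v^2 - 2*v
(∇×B)₂ = ∂B₁/∂w − ∂B₃/∂u = -30*w - 9
(∇×B)₃ = ∂B₂/∂u − ∂B₁/∂v = -3*u^2*v
∇×B = (-4*v^2 - 2*v, -30*w - 9, -3*u^2*v)
At (-3, 3, -3): (-42, 81, -81).

(-42, 81, -81)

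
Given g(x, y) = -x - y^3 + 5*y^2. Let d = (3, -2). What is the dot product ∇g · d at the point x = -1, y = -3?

∂g/∂x = -1
∂g/∂y = -3*y^2 + 10*y
∇g at (-1, -3) = (-1, -57)
∇g · d = (-1)(3) + (-57)(-2) = 111

111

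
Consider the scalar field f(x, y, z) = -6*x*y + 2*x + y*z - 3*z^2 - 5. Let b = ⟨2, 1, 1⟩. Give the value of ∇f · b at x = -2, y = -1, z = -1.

∂f/∂x = -6*y + 2
∂f/∂y = -6*x + z
∂f/∂z = y - 6*z
∇f at (-2, -1, -1) = (8, 11, 5)
∇f · b = (8)(2) + (11)(1) + (5)(1) = 32

32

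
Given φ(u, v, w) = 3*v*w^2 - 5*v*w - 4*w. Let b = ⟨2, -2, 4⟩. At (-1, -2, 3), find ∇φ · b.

-144

∂φ/∂u = 0
∂φ/∂v = 3*w^2 - 5*w
∂φ/∂w = 6*v*w - 5*v - 4
∇φ at (-1, -2, 3) = (0, 12, -30)
∇φ · b = (0)(2) + (12)(-2) + (-30)(4) = -144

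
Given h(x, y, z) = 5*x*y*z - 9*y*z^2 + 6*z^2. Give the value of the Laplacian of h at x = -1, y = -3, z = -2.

∂²h/∂x² = 0
∂²h/∂y² = 0
∂²h/∂z² = 6*(-3*y + 2)
∇²h = -18*y + 12
At (-1, -3, -2): 66.

66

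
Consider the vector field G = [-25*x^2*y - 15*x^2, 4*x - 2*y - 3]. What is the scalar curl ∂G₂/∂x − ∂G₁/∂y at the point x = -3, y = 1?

∂G₂/∂x = 4
∂G₁/∂y = -25*x^2
Scalar curl = 25*x^2 + 4
At (-3, 1): 229.

229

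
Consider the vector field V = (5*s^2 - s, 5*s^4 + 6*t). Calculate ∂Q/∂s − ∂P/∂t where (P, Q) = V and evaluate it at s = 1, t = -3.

∂V₂/∂s = 20*s^3
∂V₁/∂t = 0
Scalar curl = 20*s^3
At (1, -3): 20.

20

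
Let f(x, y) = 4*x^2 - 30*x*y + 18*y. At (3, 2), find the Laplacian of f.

8

∂²f/∂x² = 8
∂²f/∂y² = 0
∇²f = 8
At (3, 2): 8.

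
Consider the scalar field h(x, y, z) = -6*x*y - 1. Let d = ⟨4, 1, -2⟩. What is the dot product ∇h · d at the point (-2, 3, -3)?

-60

∂h/∂x = -6*y
∂h/∂y = -6*x
∂h/∂z = 0
∇h at (-2, 3, -3) = (-18, 12, 0)
∇h · d = (-18)(4) + (12)(1) + (0)(-2) = -60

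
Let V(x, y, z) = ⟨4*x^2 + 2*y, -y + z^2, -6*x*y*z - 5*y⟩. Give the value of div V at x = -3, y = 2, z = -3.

11

∂V₁/∂x = 8*x
∂V₂/∂y = -1
∂V₃/∂z = -6*x*y
∇·V = -6*x*y + 8*x - 1
At (-3, 2, -3): 11.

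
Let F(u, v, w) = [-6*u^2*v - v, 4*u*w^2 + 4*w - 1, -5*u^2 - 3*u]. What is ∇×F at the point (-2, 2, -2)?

(∇×F)₁ = ∂F₃/∂v − ∂F₂/∂w = -8*u*w - 4
(∇×F)₂ = ∂F₁/∂w − ∂F₃/∂u = 10*u + 3
(∇×F)₃ = ∂F₂/∂u − ∂F₁/∂v = 6*u^2 + 4*w^2 + 1
∇×F = (-8*u*w - 4, 10*u + 3, 6*u^2 + 4*w^2 + 1)
At (-2, 2, -2): (-36, -17, 41).

(-36, -17, 41)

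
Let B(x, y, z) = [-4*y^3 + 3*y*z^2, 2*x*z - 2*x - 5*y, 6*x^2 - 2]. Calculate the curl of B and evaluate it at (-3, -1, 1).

(6, 30, 9)

(∇×B)₁ = ∂B₃/∂y − ∂B₂/∂z = -2*x
(∇×B)₂ = ∂B₁/∂z − ∂B₃/∂x = -12*x + 6*y*z
(∇×B)₃ = ∂B₂/∂x − ∂B₁/∂y = 12*y^2 - 3*z^2 + 2*z - 2
∇×B = (-2*x, -12*x + 6*y*z, 12*y^2 - 3*z^2 + 2*z - 2)
At (-3, -1, 1): (6, 30, 9).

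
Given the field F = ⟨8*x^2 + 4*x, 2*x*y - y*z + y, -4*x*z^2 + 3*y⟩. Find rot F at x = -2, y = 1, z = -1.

(∇×F)₁ = ∂F₃/∂y − ∂F₂/∂z = y + 3
(∇×F)₂ = ∂F₁/∂z − ∂F₃/∂x = 4*z^2
(∇×F)₃ = ∂F₂/∂x − ∂F₁/∂y = 2*y
∇×F = (y + 3, 4*z^2, 2*y)
At (-2, 1, -1): (4, 4, 2).

(4, 4, 2)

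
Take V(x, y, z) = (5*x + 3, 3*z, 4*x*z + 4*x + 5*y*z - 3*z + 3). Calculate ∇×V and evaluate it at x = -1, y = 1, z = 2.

(7, -12, 0)

(∇×V)₁ = ∂V₃/∂y − ∂V₂/∂z = 5*z - 3
(∇×V)₂ = ∂V₁/∂z − ∂V₃/∂x = -4*z - 4
(∇×V)₃ = ∂V₂/∂x − ∂V₁/∂y = 0
∇×V = (5*z - 3, -4*z - 4, 0)
At (-1, 1, 2): (7, -12, 0).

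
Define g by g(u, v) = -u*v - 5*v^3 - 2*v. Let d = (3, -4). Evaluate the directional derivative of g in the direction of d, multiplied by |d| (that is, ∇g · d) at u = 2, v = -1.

∂g/∂u = -v
∂g/∂v = -u - 15*v^2 - 2
∇g at (2, -1) = (1, -19)
∇g · d = (1)(3) + (-19)(-4) = 79

79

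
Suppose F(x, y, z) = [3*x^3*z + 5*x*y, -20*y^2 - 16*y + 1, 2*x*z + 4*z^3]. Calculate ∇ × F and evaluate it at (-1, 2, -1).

(∇×F)₁ = ∂F₃/∂y − ∂F₂/∂z = 0
(∇×F)₂ = ∂F₁/∂z − ∂F₃/∂x = 3*x^3 - 2*z
(∇×F)₃ = ∂F₂/∂x − ∂F₁/∂y = -5*x
∇×F = (0, 3*x^3 - 2*z, -5*x)
At (-1, 2, -1): (0, -1, 5).

(0, -1, 5)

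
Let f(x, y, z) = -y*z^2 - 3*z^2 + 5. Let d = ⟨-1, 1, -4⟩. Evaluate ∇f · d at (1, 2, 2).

76

∂f/∂x = 0
∂f/∂y = -z^2
∂f/∂z = -2*y*z - 6*z
∇f at (1, 2, 2) = (0, -4, -20)
∇f · d = (0)(-1) + (-4)(1) + (-20)(-4) = 76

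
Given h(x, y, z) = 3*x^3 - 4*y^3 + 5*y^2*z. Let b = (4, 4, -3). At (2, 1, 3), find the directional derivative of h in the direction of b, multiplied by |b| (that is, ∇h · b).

∂h/∂x = 9*x^2
∂h/∂y = -12*y^2 + 10*y*z
∂h/∂z = 5*y^2
∇h at (2, 1, 3) = (36, 18, 5)
∇h · b = (36)(4) + (18)(4) + (5)(-3) = 201

201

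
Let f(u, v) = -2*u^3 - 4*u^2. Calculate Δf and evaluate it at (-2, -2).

∂²f/∂u² = -4*(3*u + 2)
∂²f/∂v² = 0
∇²f = -12*u - 8
At (-2, -2): 16.

16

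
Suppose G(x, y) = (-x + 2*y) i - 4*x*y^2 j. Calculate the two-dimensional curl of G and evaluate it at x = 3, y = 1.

∂G₂/∂x = -4*y^2
∂G₁/∂y = 2
Scalar curl = -4*y^2 - 2
At (3, 1): -6.

-6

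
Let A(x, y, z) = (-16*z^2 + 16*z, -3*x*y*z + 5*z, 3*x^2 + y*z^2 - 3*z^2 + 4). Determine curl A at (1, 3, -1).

(∇×A)₁ = ∂A₃/∂y − ∂A₂/∂z = 3*x*y + z^2 - 5
(∇×A)₂ = ∂A₁/∂z − ∂A₃/∂x = -6*x - 32*z + 16
(∇×A)₃ = ∂A₂/∂x − ∂A₁/∂y = -3*y*z
∇×A = (3*x*y + z^2 - 5, -6*x - 32*z + 16, -3*y*z)
At (1, 3, -1): (5, 42, 9).

(5, 42, 9)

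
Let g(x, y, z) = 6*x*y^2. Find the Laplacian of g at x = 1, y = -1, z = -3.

12

∂²g/∂x² = 0
∂²g/∂y² = 12*x
∂²g/∂z² = 0
∇²g = 12*x
At (1, -1, -3): 12.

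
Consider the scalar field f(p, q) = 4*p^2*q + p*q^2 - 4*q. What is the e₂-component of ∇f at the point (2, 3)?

24

(∇f)_2 = ∂f/∂q = 4*p^2 + 2*p*q - 4
At (2, 3): 24.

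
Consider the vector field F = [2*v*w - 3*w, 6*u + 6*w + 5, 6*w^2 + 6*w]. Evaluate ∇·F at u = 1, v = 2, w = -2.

∂F₁/∂u = 0
∂F₂/∂v = 0
∂F₃/∂w = 12*w + 6
∇·F = 12*w + 6
At (1, 2, -2): -18.

-18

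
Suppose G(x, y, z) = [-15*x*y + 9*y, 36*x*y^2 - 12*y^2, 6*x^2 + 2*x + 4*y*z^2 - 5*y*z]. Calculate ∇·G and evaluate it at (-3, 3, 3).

-708

∂G₁/∂x = -15*y
∂G₂/∂y = 72*x*y - 24*y
∂G₃/∂z = 8*y*z - 5*y
∇·G = 72*x*y + 8*y*z - 44*y
At (-3, 3, 3): -708.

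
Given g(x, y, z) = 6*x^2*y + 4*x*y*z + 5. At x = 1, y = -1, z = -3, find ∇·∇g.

-12

∂²g/∂x² = 12*y
∂²g/∂y² = 0
∂²g/∂z² = 0
∇²g = 12*y
At (1, -1, -3): -12.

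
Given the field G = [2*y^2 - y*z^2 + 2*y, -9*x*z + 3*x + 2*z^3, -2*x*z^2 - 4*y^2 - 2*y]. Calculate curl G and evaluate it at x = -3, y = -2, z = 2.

(-37, 16, -5)

(∇×G)₁ = ∂G₃/∂y − ∂G₂/∂z = 9*x - 8*y - 6*z^2 - 2
(∇×G)₂ = ∂G₁/∂z − ∂G₃/∂x = -2*y*z + 2*z^2
(∇×G)₃ = ∂G₂/∂x − ∂G₁/∂y = -4*y + z^2 - 9*z + 1
∇×G = (9*x - 8*y - 6*z^2 - 2, -2*y*z + 2*z^2, -4*y + z^2 - 9*z + 1)
At (-3, -2, 2): (-37, 16, -5).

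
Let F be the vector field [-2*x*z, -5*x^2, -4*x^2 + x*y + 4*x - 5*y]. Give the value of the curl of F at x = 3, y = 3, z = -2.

(-2, 11, -30)

(∇×F)₁ = ∂F₃/∂y − ∂F₂/∂z = x - 5
(∇×F)₂ = ∂F₁/∂z − ∂F₃/∂x = 6*x - y - 4
(∇×F)₃ = ∂F₂/∂x − ∂F₁/∂y = -10*x
∇×F = (x - 5, 6*x - y - 4, -10*x)
At (3, 3, -2): (-2, 11, -30).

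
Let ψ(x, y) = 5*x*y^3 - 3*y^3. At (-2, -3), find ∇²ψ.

234

∂²ψ/∂x² = 0
∂²ψ/∂y² = 6*y*(5*x - 3)
∇²ψ = 30*x*y - 18*y
At (-2, -3): 234.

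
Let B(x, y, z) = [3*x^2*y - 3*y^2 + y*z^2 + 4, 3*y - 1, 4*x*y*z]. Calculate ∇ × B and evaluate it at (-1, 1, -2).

(∇×B)₁ = ∂B₃/∂y − ∂B₂/∂z = 4*x*z
(∇×B)₂ = ∂B₁/∂z − ∂B₃/∂x = -2*y*z
(∇×B)₃ = ∂B₂/∂x − ∂B₁/∂y = -3*x^2 + 6*y - z^2
∇×B = (4*x*z, -2*y*z, -3*x^2 + 6*y - z^2)
At (-1, 1, -2): (8, 4, -1).

(8, 4, -1)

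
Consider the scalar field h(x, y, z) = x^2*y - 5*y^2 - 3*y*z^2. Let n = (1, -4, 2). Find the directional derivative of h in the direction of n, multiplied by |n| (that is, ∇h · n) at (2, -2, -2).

∂h/∂x = 2*x*y
∂h/∂y = x^2 - 10*y - 3*z^2
∂h/∂z = -6*y*z
∇h at (2, -2, -2) = (-8, 12, -24)
∇h · n = (-8)(1) + (12)(-4) + (-24)(2) = -104

-104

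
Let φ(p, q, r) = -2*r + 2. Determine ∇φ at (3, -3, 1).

∂φ/∂p = 0
∂φ/∂q = 0
∂φ/∂r = -2
∇φ = (0, 0, -2)
At (3, -3, 1): (0, 0, -2).

(0, 0, -2)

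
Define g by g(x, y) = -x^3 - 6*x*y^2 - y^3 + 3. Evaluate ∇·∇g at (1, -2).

-6

∂²g/∂x² = -6*x
∂²g/∂y² = -6*(2*x + y)
∇²g = -18*x - 6*y
At (1, -2): -6.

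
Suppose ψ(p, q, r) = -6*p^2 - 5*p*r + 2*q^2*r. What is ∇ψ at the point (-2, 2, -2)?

∂ψ/∂p = -12*p - 5*r
∂ψ/∂q = 4*q*r
∂ψ/∂r = -5*p + 2*q^2
∇ψ = (-12*p - 5*r, 4*q*r, -5*p + 2*q^2)
At (-2, 2, -2): (34, -16, 18).

(34, -16, 18)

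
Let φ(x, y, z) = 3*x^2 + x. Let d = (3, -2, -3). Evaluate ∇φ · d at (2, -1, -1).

∂φ/∂x = 6*x + 1
∂φ/∂y = 0
∂φ/∂z = 0
∇φ at (2, -1, -1) = (13, 0, 0)
∇φ · d = (13)(3) + (0)(-2) + (0)(-3) = 39

39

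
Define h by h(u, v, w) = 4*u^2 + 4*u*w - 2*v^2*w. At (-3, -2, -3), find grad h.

∂h/∂u = 8*u + 4*w
∂h/∂v = -4*v*w
∂h/∂w = 4*u - 2*v^2
∇h = (8*u + 4*w, -4*v*w, 4*u - 2*v^2)
At (-3, -2, -3): (-36, -24, -20).

(-36, -24, -20)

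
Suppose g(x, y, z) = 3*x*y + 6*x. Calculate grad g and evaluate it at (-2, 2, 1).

(12, -6, 0)

∂g/∂x = 3*y + 6
∂g/∂y = 3*x
∂g/∂z = 0
∇g = (3*y + 6, 3*x, 0)
At (-2, 2, 1): (12, -6, 0).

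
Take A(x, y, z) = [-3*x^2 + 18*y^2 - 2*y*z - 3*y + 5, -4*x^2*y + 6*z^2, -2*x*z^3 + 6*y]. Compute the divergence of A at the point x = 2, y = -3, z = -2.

-76

∂A₁/∂x = -6*x
∂A₂/∂y = -4*x^2
∂A₃/∂z = -6*x*z^2
∇·A = -4*x^2 - 6*x*z^2 - 6*x
At (2, -3, -2): -76.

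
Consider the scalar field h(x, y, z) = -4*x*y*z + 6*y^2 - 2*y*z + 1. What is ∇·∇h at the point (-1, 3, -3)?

∂²h/∂x² = 0
∂²h/∂y² = 12
∂²h/∂z² = 0
∇²h = 12
At (-1, 3, -3): 12.

12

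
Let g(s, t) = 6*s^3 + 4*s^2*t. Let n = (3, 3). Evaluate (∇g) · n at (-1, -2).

114

∂g/∂s = 18*s^2 + 8*s*t
∂g/∂t = 4*s^2
∇g at (-1, -2) = (34, 4)
∇g · n = (34)(3) + (4)(3) = 114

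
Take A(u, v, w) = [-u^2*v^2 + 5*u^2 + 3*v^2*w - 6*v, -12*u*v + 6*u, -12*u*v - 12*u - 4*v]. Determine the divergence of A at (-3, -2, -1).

30

∂A₁/∂u = -2*u*v^2 + 10*u
∂A₂/∂v = -12*u
∂A₃/∂w = 0
∇·A = -2*u*v^2 - 2*u
At (-3, -2, -1): 30.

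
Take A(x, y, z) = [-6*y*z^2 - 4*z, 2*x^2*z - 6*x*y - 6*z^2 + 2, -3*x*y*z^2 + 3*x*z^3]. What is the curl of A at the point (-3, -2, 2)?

(∇×A)₁ = ∂A₃/∂y − ∂A₂/∂z = -2*x^2 - 3*x*z^2 + 12*z
(∇×A)₂ = ∂A₁/∂z − ∂A₃/∂x = 3*y*z^2 - 12*y*z - 3*z^3 - 4
(∇×A)₃ = ∂A₂/∂x − ∂A₁/∂y = 4*x*z - 6*y + 6*z^2
∇×A = (-2*x^2 - 3*x*z^2 + 12*z, 3*y*z^2 - 12*y*z - 3*z^3 - 4, 4*x*z - 6*y + 6*z^2)
At (-3, -2, 2): (42, -4, 12).

(42, -4, 12)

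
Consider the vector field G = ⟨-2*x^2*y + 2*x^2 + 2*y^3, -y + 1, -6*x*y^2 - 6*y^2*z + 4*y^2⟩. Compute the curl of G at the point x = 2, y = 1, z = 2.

(-40, 6, 2)

(∇×G)₁ = ∂G₃/∂y − ∂G₂/∂z = -12*x*y - 12*y*z + 8*y
(∇×G)₂ = ∂G₁/∂z − ∂G₃/∂x = 6*y^2
(∇×G)₃ = ∂G₂/∂x − ∂G₁/∂y = 2*x^2 - 6*y^2
∇×G = (-12*x*y - 12*y*z + 8*y, 6*y^2, 2*x^2 - 6*y^2)
At (2, 1, 2): (-40, 6, 2).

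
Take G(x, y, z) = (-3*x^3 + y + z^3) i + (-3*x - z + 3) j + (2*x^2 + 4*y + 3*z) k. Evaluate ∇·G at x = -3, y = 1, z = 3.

-78

∂G₁/∂x = -9*x^2
∂G₂/∂y = 0
∂G₃/∂z = 3
∇·G = -9*x^2 + 3
At (-3, 1, 3): -78.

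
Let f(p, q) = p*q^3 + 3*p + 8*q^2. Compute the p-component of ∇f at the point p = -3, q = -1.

2

(∇f)_1 = ∂f/∂p = q^3 + 3
At (-3, -1): 2.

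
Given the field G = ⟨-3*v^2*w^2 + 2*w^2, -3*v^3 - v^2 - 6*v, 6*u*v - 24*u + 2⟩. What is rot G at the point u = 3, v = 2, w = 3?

(18, -48, 108)

(∇×G)₁ = ∂G₃/∂v − ∂G₂/∂w = 6*u
(∇×G)₂ = ∂G₁/∂w − ∂G₃/∂u = -6*v^2*w - 6*v + 4*w + 24
(∇×G)₃ = ∂G₂/∂u − ∂G₁/∂v = 6*v*w^2
∇×G = (6*u, -6*v^2*w - 6*v + 4*w + 24, 6*v*w^2)
At (3, 2, 3): (18, -48, 108).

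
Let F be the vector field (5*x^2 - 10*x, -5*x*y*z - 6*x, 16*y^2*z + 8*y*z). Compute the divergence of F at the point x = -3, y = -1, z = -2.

∂F₁/∂x = 10*x - 10
∂F₂/∂y = -5*x*z
∂F₃/∂z = 16*y^2 + 8*y
∇·F = -5*x*z + 10*x + 16*y^2 + 8*y - 10
At (-3, -1, -2): -62.

-62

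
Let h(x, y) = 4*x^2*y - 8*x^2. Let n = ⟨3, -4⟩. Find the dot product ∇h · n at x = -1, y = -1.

∂h/∂x = 8*x*y - 16*x
∂h/∂y = 4*x^2
∇h at (-1, -1) = (24, 4)
∇h · n = (24)(3) + (4)(-4) = 56

56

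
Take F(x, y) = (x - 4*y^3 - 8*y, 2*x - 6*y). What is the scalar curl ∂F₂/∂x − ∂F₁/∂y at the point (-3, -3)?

∂F₂/∂x = 2
∂F₁/∂y = -12*y^2 - 8
Scalar curl = 12*y^2 + 10
At (-3, -3): 118.

118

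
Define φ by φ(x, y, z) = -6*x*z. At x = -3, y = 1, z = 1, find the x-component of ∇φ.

-6

(∇φ)_1 = ∂φ/∂x = -6*z
At (-3, 1, 1): -6.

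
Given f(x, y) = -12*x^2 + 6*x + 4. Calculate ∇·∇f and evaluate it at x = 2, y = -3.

-24

∂²f/∂x² = -24
∂²f/∂y² = 0
∇²f = -24
At (2, -3): -24.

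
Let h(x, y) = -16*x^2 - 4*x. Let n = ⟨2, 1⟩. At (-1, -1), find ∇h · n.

56

∂h/∂x = -32*x - 4
∂h/∂y = 0
∇h at (-1, -1) = (28, 0)
∇h · n = (28)(2) + (0)(1) = 56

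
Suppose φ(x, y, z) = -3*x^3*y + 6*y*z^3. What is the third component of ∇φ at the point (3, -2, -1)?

(∇φ)_3 = ∂φ/∂z = 18*y*z^2
At (3, -2, -1): -36.

-36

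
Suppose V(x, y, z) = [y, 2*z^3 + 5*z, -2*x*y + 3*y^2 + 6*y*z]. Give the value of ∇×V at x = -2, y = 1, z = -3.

(-67, 2, -1)

(∇×V)₁ = ∂V₃/∂y − ∂V₂/∂z = -2*x + 6*y - 6*z^2 + 6*z - 5
(∇×V)₂ = ∂V₁/∂z − ∂V₃/∂x = 2*y
(∇×V)₃ = ∂V₂/∂x − ∂V₁/∂y = -1
∇×V = (-2*x + 6*y - 6*z^2 + 6*z - 5, 2*y, -1)
At (-2, 1, -3): (-67, 2, -1).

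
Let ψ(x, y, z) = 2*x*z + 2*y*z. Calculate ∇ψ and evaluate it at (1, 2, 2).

∂ψ/∂x = 2*z
∂ψ/∂y = 2*z
∂ψ/∂z = 2*x + 2*y
∇ψ = (2*z, 2*z, 2*x + 2*y)
At (1, 2, 2): (4, 4, 6).

(4, 4, 6)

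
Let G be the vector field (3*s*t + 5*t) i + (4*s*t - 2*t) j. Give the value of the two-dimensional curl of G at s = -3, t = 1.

∂G₂/∂s = 4*t
∂G₁/∂t = 3*s + 5
Scalar curl = -3*s + 4*t - 5
At (-3, 1): 8.

8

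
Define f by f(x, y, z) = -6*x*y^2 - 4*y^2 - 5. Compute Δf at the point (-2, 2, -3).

∂²f/∂x² = 0
∂²f/∂y² = -4*(3*x + 2)
∂²f/∂z² = 0
∇²f = -12*x - 8
At (-2, 2, -3): 16.

16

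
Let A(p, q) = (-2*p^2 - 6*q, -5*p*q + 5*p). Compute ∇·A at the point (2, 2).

∂A₁/∂p = -4*p
∂A₂/∂q = -5*p
∇·A = -9*p
At (2, 2): -18.

-18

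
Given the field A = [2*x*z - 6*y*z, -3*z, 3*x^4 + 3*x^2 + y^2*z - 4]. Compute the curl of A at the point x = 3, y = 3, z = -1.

(∇×A)₁ = ∂A₃/∂y − ∂A₂/∂z = 2*y*z + 3
(∇×A)₂ = ∂A₁/∂z − ∂A₃/∂x = -12*x^3 - 4*x - 6*y
(∇×A)₃ = ∂A₂/∂x − ∂A₁/∂y = 6*z
∇×A = (2*y*z + 3, -12*x^3 - 4*x - 6*y, 6*z)
At (3, 3, -1): (-3, -354, -6).

(-3, -354, -6)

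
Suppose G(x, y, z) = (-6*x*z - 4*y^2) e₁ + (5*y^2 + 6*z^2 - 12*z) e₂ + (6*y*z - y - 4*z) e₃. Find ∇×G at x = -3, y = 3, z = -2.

(∇×G)₁ = ∂G₃/∂y − ∂G₂/∂z = -6*z + 11
(∇×G)₂ = ∂G₁/∂z − ∂G₃/∂x = -6*x
(∇×G)₃ = ∂G₂/∂x − ∂G₁/∂y = 8*y
∇×G = (-6*z + 11, -6*x, 8*y)
At (-3, 3, -2): (23, 18, 24).

(23, 18, 24)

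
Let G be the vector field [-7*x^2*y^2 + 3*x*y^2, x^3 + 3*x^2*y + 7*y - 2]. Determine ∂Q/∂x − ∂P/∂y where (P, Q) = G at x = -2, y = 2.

124

∂G₂/∂x = 3*x^2 + 6*x*y
∂G₁/∂y = -14*x^2*y + 6*x*y
Scalar curl = 14*x^2*y + 3*x^2
At (-2, 2): 124.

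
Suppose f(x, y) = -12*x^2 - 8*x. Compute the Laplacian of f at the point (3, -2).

∂²f/∂x² = -24
∂²f/∂y² = 0
∇²f = -24
At (3, -2): -24.

-24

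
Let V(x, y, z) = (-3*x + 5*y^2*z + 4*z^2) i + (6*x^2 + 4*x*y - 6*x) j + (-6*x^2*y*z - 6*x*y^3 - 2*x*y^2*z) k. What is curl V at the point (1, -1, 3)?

(-24, -7, 32)

(∇×V)₁ = ∂V₃/∂y − ∂V₂/∂z = -6*x^2*z - 18*x*y^2 - 4*x*y*z
(∇×V)₂ = ∂V₁/∂z − ∂V₃/∂x = 12*x*y*z + 6*y^3 + 2*y^2*z + 5*y^2 + 8*z
(∇×V)₃ = ∂V₂/∂x − ∂V₁/∂y = 12*x - 10*y*z + 4*y - 6
∇×V = (-6*x^2*z - 18*x*y^2 - 4*x*y*z, 12*x*y*z + 6*y^3 + 2*y^2*z + 5*y^2 + 8*z, 12*x - 10*y*z + 4*y - 6)
At (1, -1, 3): (-24, -7, 32).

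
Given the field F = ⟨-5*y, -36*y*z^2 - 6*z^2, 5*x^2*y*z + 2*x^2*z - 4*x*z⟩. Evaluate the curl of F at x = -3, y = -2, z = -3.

(261, 132, 5)

(∇×F)₁ = ∂F₃/∂y − ∂F₂/∂z = 5*x^2*z + 72*y*z + 12*z
(∇×F)₂ = ∂F₁/∂z − ∂F₃/∂x = -10*x*y*z - 4*x*z + 4*z
(∇×F)₃ = ∂F₂/∂x − ∂F₁/∂y = 5
∇×F = (5*x^2*z + 72*y*z + 12*z, -10*x*y*z - 4*x*z + 4*z, 5)
At (-3, -2, -3): (261, 132, 5).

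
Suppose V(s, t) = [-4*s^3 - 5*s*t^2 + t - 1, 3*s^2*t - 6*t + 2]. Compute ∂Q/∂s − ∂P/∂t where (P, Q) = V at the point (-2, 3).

∂V₂/∂s = 6*s*t
∂V₁/∂t = -10*s*t + 1
Scalar curl = 16*s*t - 1
At (-2, 3): -97.

-97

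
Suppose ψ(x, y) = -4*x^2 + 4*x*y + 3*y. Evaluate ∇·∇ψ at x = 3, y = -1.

-8

∂²ψ/∂x² = -8
∂²ψ/∂y² = 0
∇²ψ = -8
At (3, -1): -8.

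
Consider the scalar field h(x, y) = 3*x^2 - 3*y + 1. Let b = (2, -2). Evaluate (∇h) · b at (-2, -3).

-18

∂h/∂x = 6*x
∂h/∂y = -3
∇h at (-2, -3) = (-12, -3)
∇h · b = (-12)(2) + (-3)(-2) = -18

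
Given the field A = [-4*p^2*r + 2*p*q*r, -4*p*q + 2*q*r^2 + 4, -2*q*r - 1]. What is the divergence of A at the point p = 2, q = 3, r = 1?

∂A₁/∂p = -8*p*r + 2*q*r
∂A₂/∂q = -4*p + 2*r^2
∂A₃/∂r = -2*q
∇·A = -8*p*r - 4*p + 2*q*r - 2*q + 2*r^2
At (2, 3, 1): -22.

-22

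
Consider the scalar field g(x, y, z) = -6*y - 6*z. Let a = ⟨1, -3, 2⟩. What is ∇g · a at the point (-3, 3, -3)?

6

∂g/∂x = 0
∂g/∂y = -6
∂g/∂z = -6
∇g at (-3, 3, -3) = (0, -6, -6)
∇g · a = (0)(1) + (-6)(-3) + (-6)(2) = 6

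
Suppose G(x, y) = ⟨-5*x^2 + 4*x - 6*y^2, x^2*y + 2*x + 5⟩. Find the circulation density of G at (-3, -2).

-10

∂G₂/∂x = 2*x*y + 2
∂G₁/∂y = -12*y
Scalar curl = 2*x*y + 12*y + 2
At (-3, -2): -10.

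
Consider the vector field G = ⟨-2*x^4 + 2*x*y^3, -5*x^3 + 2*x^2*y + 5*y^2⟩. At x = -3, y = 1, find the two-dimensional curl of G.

-129

∂G₂/∂x = -15*x^2 + 4*x*y
∂G₁/∂y = 6*x*y^2
Scalar curl = -15*x^2 - 6*x*y^2 + 4*x*y
At (-3, 1): -129.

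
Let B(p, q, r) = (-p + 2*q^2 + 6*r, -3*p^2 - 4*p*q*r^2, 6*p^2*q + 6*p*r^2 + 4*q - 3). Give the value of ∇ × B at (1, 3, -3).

(∇×B)₁ = ∂B₃/∂q − ∂B₂/∂r = 6*p^2 + 8*p*q*r + 4
(∇×B)₂ = ∂B₁/∂r − ∂B₃/∂p = -12*p*q - 6*r^2 + 6
(∇×B)₃ = ∂B₂/∂p − ∂B₁/∂q = -6*p - 4*q*r^2 - 4*q
∇×B = (6*p^2 + 8*p*q*r + 4, -12*p*q - 6*r^2 + 6, -6*p - 4*q*r^2 - 4*q)
At (1, 3, -3): (-62, -84, -126).

(-62, -84, -126)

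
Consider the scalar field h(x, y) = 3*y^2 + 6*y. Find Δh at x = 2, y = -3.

6

∂²h/∂x² = 0
∂²h/∂y² = 6
∇²h = 6
At (2, -3): 6.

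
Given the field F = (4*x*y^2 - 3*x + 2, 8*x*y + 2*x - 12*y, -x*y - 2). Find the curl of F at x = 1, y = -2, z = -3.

(∇×F)₁ = ∂F₃/∂y − ∂F₂/∂z = -x
(∇×F)₂ = ∂F₁/∂z − ∂F₃/∂x = y
(∇×F)₃ = ∂F₂/∂x − ∂F₁/∂y = -8*x*y + 8*y + 2
∇×F = (-x, y, -8*x*y + 8*y + 2)
At (1, -2, -3): (-1, -2, 2).

(-1, -2, 2)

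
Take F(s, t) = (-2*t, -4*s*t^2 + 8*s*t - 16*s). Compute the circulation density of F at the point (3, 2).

-14

∂F₂/∂s = -4*t^2 + 8*t - 16
∂F₁/∂t = -2
Scalar curl = -4*t^2 + 8*t - 14
At (3, 2): -14.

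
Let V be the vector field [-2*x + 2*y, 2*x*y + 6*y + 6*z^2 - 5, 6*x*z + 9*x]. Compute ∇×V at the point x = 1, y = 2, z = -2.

(∇×V)₁ = ∂V₃/∂y − ∂V₂/∂z = -12*z
(∇×V)₂ = ∂V₁/∂z − ∂V₃/∂x = -6*z - 9
(∇×V)₃ = ∂V₂/∂x − ∂V₁/∂y = 2*y - 2
∇×V = (-12*z, -6*z - 9, 2*y - 2)
At (1, 2, -2): (24, 3, 2).

(24, 3, 2)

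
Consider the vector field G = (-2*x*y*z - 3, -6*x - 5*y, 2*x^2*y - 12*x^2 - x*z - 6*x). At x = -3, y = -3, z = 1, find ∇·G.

∂G₁/∂x = -2*y*z
∂G₂/∂y = -5
∂G₃/∂z = -x
∇·G = -x - 2*y*z - 5
At (-3, -3, 1): 4.

4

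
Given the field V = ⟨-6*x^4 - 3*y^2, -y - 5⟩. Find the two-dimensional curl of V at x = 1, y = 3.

∂V₂/∂x = 0
∂V₁/∂y = -6*y
Scalar curl = 6*y
At (1, 3): 18.

18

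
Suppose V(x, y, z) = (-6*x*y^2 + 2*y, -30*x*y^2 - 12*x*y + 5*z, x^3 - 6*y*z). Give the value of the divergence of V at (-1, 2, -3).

96

∂V₁/∂x = -6*y^2
∂V₂/∂y = -60*x*y - 12*x
∂V₃/∂z = -6*y
∇·V = -60*x*y - 12*x - 6*y^2 - 6*y
At (-1, 2, -3): 96.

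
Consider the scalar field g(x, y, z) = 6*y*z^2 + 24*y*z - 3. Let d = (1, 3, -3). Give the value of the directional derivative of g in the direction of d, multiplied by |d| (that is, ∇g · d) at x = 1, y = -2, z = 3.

738

∂g/∂x = 0
∂g/∂y = 6*z^2 + 24*z
∂g/∂z = 12*y*z + 24*y
∇g at (1, -2, 3) = (0, 126, -120)
∇g · d = (0)(1) + (126)(3) + (-120)(-3) = 738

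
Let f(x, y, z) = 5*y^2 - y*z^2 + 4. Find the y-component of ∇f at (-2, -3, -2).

(∇f)_2 = ∂f/∂y = 10*y - z^2
At (-2, -3, -2): -34.

-34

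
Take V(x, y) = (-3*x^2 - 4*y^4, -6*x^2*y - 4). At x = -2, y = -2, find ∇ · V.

-12

∂V₁/∂x = -6*x
∂V₂/∂y = -6*x^2
∇·V = -6*x^2 - 6*x
At (-2, -2): -12.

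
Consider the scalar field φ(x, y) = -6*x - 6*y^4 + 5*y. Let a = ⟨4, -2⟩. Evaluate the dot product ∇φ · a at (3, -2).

∂φ/∂x = -6
∂φ/∂y = -24*y^3 + 5
∇φ at (3, -2) = (-6, 197)
∇φ · a = (-6)(4) + (197)(-2) = -418

-418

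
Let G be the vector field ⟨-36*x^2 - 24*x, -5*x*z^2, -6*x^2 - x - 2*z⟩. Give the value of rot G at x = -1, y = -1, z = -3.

(∇×G)₁ = ∂G₃/∂y − ∂G₂/∂z = 10*x*z
(∇×G)₂ = ∂G₁/∂z − ∂G₃/∂x = 12*x + 1
(∇×G)₃ = ∂G₂/∂x − ∂G₁/∂y = -5*z^2
∇×G = (10*x*z, 12*x + 1, -5*z^2)
At (-1, -1, -3): (30, -11, -45).

(30, -11, -45)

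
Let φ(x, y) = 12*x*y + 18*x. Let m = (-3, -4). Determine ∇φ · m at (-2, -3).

150

∂φ/∂x = 12*y + 18
∂φ/∂y = 12*x
∇φ at (-2, -3) = (-18, -24)
∇φ · m = (-18)(-3) + (-24)(-4) = 150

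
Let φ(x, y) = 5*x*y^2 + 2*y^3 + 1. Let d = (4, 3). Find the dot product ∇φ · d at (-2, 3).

∂φ/∂x = 5*y^2
∂φ/∂y = 10*x*y + 6*y^2
∇φ at (-2, 3) = (45, -6)
∇φ · d = (45)(4) + (-6)(3) = 162

162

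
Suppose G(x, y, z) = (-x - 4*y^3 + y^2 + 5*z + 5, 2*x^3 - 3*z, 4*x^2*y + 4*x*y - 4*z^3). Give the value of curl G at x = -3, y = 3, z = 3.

(∇×G)₁ = ∂G₃/∂y − ∂G₂/∂z = 4*x^2 + 4*x + 3
(∇×G)₂ = ∂G₁/∂z − ∂G₃/∂x = -8*x*y - 4*y + 5
(∇×G)₃ = ∂G₂/∂x − ∂G₁/∂y = 6*x^2 + 12*y^2 - 2*y
∇×G = (4*x^2 + 4*x + 3, -8*x*y - 4*y + 5, 6*x^2 + 12*y^2 - 2*y)
At (-3, 3, 3): (27, 65, 156).

(27, 65, 156)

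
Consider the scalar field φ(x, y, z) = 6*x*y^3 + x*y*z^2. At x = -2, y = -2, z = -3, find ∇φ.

∂φ/∂x = 6*y^3 + y*z^2
∂φ/∂y = 18*x*y^2 + x*z^2
∂φ/∂z = 2*x*y*z
∇φ = (6*y^3 + y*z^2, 18*x*y^2 + x*z^2, 2*x*y*z)
At (-2, -2, -3): (-66, -162, -24).

(-66, -162, -24)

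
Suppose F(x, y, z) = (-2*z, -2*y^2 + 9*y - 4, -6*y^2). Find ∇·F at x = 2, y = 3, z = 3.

∂F₁/∂x = 0
∂F₂/∂y = -4*y + 9
∂F₃/∂z = 0
∇·F = -4*y + 9
At (2, 3, 3): -3.

-3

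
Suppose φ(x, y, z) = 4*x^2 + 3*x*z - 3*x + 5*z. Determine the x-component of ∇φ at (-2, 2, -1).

-22

(∇φ)_1 = ∂φ/∂x = 8*x + 3*z - 3
At (-2, 2, -1): -22.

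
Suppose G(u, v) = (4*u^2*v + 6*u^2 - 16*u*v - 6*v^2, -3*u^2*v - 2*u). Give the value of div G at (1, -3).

33

∂G₁/∂u = 8*u*v + 12*u - 16*v
∂G₂/∂v = -3*u^2
∇·G = -3*u^2 + 8*u*v + 12*u - 16*v
At (1, -3): 33.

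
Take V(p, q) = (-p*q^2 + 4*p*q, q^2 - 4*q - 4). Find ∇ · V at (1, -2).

-20

∂V₁/∂p = -q^2 + 4*q
∂V₂/∂q = 2*q - 4
∇·V = -q^2 + 6*q - 4
At (1, -2): -20.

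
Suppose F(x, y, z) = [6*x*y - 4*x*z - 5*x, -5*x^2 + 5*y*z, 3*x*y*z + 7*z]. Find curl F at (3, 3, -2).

(∇×F)₁ = ∂F₃/∂y − ∂F₂/∂z = 3*x*z - 5*y
(∇×F)₂ = ∂F₁/∂z − ∂F₃/∂x = -4*x - 3*y*z
(∇×F)₃ = ∂F₂/∂x − ∂F₁/∂y = -16*x
∇×F = (3*x*z - 5*y, -4*x - 3*y*z, -16*x)
At (3, 3, -2): (-33, 6, -48).

(-33, 6, -48)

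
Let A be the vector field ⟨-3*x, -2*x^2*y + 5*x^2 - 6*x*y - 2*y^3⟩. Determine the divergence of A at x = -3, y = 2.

∂A₁/∂x = -3
∂A₂/∂y = -2*x^2 - 6*x - 6*y^2
∇·A = -2*x^2 - 6*x - 6*y^2 - 3
At (-3, 2): -27.

-27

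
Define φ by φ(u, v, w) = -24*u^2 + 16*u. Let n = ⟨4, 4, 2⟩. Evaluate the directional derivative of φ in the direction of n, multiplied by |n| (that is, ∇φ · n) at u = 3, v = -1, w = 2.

∂φ/∂u = -48*u + 16
∂φ/∂v = 0
∂φ/∂w = 0
∇φ at (3, -1, 2) = (-128, 0, 0)
∇φ · n = (-128)(4) + (0)(4) + (0)(2) = -512

-512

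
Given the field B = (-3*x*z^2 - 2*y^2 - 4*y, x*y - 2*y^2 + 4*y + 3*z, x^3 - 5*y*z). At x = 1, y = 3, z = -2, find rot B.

(7, 9, 19)

(∇×B)₁ = ∂B₃/∂y − ∂B₂/∂z = -5*z - 3
(∇×B)₂ = ∂B₁/∂z − ∂B₃/∂x = -3*x^2 - 6*x*z
(∇×B)₃ = ∂B₂/∂x − ∂B₁/∂y = 5*y + 4
∇×B = (-5*z - 3, -3*x^2 - 6*x*z, 5*y + 4)
At (1, 3, -2): (7, 9, 19).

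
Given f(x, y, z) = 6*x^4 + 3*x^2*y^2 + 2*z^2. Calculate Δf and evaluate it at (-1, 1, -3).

88

∂²f/∂x² = 6*(12*x^2 + y^2)
∂²f/∂y² = 6*x^2
∂²f/∂z² = 4
∇²f = 78*x^2 + 6*y^2 + 4
At (-1, 1, -3): 88.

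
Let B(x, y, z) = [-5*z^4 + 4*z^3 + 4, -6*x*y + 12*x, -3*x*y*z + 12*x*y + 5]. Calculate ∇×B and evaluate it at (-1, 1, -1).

(-15, 17, 6)

(∇×B)₁ = ∂B₃/∂y − ∂B₂/∂z = -3*x*z + 12*x
(∇×B)₂ = ∂B₁/∂z − ∂B₃/∂x = 3*y*z - 12*y - 20*z^3 + 12*z^2
(∇×B)₃ = ∂B₂/∂x − ∂B₁/∂y = -6*y + 12
∇×B = (-3*x*z + 12*x, 3*y*z - 12*y - 20*z^3 + 12*z^2, -6*y + 12)
At (-1, 1, -1): (-15, 17, 6).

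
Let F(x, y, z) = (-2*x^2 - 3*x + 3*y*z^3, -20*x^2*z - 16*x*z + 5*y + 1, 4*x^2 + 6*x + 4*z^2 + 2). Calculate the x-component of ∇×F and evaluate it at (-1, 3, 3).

4

(∇×F)_1 = ∂F₃/∂y − ∂F₂/∂z
= 0 − (-20*x^2 - 16*x)
= 20*x^2 + 16*x
At (-1, 3, 3): 4.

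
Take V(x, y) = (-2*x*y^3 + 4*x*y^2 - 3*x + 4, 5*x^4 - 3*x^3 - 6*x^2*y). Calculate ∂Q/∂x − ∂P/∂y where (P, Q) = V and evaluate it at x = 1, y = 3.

∂V₂/∂x = 20*x^3 - 9*x^2 - 12*x*y
∂V₁/∂y = -6*x*y^2 + 8*x*y
Scalar curl = 20*x^3 - 9*x^2 + 6*x*y^2 - 20*x*y
At (1, 3): 5.

5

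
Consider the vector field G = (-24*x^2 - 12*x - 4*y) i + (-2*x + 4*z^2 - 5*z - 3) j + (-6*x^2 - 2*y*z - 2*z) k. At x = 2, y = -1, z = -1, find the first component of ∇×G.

(∇×G)_1 = ∂G₃/∂y − ∂G₂/∂z
= -2*z − (8*z - 5)
= -10*z + 5
At (2, -1, -1): 15.

15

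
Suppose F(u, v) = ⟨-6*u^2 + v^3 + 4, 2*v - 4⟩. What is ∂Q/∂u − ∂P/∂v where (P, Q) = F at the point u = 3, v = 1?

-3

∂F₂/∂u = 0
∂F₁/∂v = 3*v^2
Scalar curl = -3*v^2
At (3, 1): -3.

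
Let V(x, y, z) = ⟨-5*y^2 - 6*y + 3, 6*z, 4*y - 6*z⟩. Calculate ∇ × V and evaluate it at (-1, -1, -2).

(-2, 0, -4)

(∇×V)₁ = ∂V₃/∂y − ∂V₂/∂z = -2
(∇×V)₂ = ∂V₁/∂z − ∂V₃/∂x = 0
(∇×V)₃ = ∂V₂/∂x − ∂V₁/∂y = 10*y + 6
∇×V = (-2, 0, 10*y + 6)
At (-1, -1, -2): (-2, 0, -4).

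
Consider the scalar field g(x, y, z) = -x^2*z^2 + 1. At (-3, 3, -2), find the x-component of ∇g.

24

(∇g)_1 = ∂g/∂x = -2*x*z^2
At (-3, 3, -2): 24.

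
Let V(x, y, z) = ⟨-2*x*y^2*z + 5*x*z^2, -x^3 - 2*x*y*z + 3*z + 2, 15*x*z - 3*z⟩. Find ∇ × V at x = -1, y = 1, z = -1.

(-5, 27, 3)

(∇×V)₁ = ∂V₃/∂y − ∂V₂/∂z = 2*x*y - 3
(∇×V)₂ = ∂V₁/∂z − ∂V₃/∂x = -2*x*y^2 + 10*x*z - 15*z
(∇×V)₃ = ∂V₂/∂x − ∂V₁/∂y = -3*x^2 + 4*x*y*z - 2*y*z
∇×V = (2*x*y - 3, -2*x*y^2 + 10*x*z - 15*z, -3*x^2 + 4*x*y*z - 2*y*z)
At (-1, 1, -1): (-5, 27, 3).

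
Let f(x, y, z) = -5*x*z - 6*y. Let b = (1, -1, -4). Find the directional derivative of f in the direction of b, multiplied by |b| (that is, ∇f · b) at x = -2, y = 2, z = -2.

∂f/∂x = -5*z
∂f/∂y = -6
∂f/∂z = -5*x
∇f at (-2, 2, -2) = (10, -6, 10)
∇f · b = (10)(1) + (-6)(-1) + (10)(-4) = -24

-24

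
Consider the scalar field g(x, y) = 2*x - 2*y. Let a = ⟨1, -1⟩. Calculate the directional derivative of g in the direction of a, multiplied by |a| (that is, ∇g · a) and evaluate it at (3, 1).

4

∂g/∂x = 2
∂g/∂y = -2
∇g at (3, 1) = (2, -2)
∇g · a = (2)(1) + (-2)(-1) = 4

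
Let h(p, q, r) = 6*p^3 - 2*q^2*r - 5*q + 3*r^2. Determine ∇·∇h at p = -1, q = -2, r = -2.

∂²h/∂p² = 36*p
∂²h/∂q² = -4*r
∂²h/∂r² = 6
∇²h = 36*p - 4*r + 6
At (-1, -2, -2): -22.

-22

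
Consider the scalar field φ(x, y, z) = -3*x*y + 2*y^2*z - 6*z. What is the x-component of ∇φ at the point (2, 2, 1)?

-6

(∇φ)_1 = ∂φ/∂x = -3*y
At (2, 2, 1): -6.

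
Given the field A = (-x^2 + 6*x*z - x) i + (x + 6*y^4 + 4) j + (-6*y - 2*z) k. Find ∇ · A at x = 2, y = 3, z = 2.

∂A₁/∂x = -2*x + 6*z - 1
∂A₂/∂y = 24*y^3
∂A₃/∂z = -2
∇·A = -2*x + 24*y^3 + 6*z - 3
At (2, 3, 2): 653.

653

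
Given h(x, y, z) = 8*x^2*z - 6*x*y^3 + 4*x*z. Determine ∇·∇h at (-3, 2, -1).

∂²h/∂x² = 16*z
∂²h/∂y² = -36*x*y
∂²h/∂z² = 0
∇²h = -36*x*y + 16*z
At (-3, 2, -1): 200.

200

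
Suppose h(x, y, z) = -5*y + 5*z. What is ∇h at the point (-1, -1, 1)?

(0, -5, 5)

∂h/∂x = 0
∂h/∂y = -5
∂h/∂z = 5
∇h = (0, -5, 5)
At (-1, -1, 1): (0, -5, 5).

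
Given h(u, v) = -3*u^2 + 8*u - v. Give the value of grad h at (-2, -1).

∂h/∂u = -6*u + 8
∂h/∂v = -1
∇h = (-6*u + 8, -1)
At (-2, -1): (20, -1).

(20, -1)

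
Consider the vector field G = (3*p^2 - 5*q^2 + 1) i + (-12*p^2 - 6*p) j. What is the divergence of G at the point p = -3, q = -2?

∂G₁/∂p = 6*p
∂G₂/∂q = 0
∇·G = 6*p
At (-3, -2): -18.

-18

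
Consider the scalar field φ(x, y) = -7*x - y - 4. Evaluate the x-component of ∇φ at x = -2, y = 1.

-7

(∇φ)_1 = ∂φ/∂x = -7
At (-2, 1): -7.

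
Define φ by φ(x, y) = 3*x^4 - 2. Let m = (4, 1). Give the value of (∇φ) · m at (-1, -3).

∂φ/∂x = 12*x^3
∂φ/∂y = 0
∇φ at (-1, -3) = (-12, 0)
∇φ · m = (-12)(4) + (0)(1) = -48

-48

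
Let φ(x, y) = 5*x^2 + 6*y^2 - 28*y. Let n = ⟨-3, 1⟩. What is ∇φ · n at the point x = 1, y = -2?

-82

∂φ/∂x = 10*x
∂φ/∂y = 12*y - 28
∇φ at (1, -2) = (10, -52)
∇φ · n = (10)(-3) + (-52)(1) = -82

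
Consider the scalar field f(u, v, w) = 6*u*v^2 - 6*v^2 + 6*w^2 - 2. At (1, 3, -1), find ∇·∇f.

∂²f/∂u² = 0
∂²f/∂v² = 12*(u - 1)
∂²f/∂w² = 12
∇²f = 12*u
At (1, 3, -1): 12.

12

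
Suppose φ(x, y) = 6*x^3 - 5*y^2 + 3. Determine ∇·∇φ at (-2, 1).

∂²φ/∂x² = 36*x
∂²φ/∂y² = -10
∇²φ = 36*x - 10
At (-2, 1): -82.

-82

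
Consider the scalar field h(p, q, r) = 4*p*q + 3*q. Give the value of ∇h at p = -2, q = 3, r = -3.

(12, -5, 0)

∂h/∂p = 4*q
∂h/∂q = 4*p + 3
∂h/∂r = 0
∇h = (4*q, 4*p + 3, 0)
At (-2, 3, -3): (12, -5, 0).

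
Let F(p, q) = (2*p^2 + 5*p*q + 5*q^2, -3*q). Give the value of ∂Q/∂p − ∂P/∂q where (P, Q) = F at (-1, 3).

-25

∂F₂/∂p = 0
∂F₁/∂q = 5*p + 10*q
Scalar curl = -5*p - 10*q
At (-1, 3): -25.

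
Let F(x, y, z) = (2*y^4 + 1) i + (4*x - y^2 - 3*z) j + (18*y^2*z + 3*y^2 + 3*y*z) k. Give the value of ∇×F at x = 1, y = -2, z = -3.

(198, 0, 68)

(∇×F)₁ = ∂F₃/∂y − ∂F₂/∂z = 36*y*z + 6*y + 3*z + 3
(∇×F)₂ = ∂F₁/∂z − ∂F₃/∂x = 0
(∇×F)₃ = ∂F₂/∂x − ∂F₁/∂y = -8*y^3 + 4
∇×F = (36*y*z + 6*y + 3*z + 3, 0, -8*y^3 + 4)
At (1, -2, -3): (198, 0, 68).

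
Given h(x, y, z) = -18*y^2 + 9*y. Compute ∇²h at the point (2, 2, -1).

∂²h/∂x² = 0
∂²h/∂y² = -36
∂²h/∂z² = 0
∇²h = -36
At (2, 2, -1): -36.

-36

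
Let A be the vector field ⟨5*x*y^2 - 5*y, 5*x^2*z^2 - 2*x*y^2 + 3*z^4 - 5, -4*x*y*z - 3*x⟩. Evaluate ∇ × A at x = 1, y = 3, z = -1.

(∇×A)₁ = ∂A₃/∂y − ∂A₂/∂z = -10*x^2*z - 4*x*z - 12*z^3
(∇×A)₂ = ∂A₁/∂z − ∂A₃/∂x = 4*y*z + 3
(∇×A)₃ = ∂A₂/∂x − ∂A₁/∂y = -10*x*y + 10*x*z^2 - 2*y^2 + 5
∇×A = (-10*x^2*z - 4*x*z - 12*z^3, 4*y*z + 3, -10*x*y + 10*x*z^2 - 2*y^2 + 5)
At (1, 3, -1): (26, -9, -33).

(26, -9, -33)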